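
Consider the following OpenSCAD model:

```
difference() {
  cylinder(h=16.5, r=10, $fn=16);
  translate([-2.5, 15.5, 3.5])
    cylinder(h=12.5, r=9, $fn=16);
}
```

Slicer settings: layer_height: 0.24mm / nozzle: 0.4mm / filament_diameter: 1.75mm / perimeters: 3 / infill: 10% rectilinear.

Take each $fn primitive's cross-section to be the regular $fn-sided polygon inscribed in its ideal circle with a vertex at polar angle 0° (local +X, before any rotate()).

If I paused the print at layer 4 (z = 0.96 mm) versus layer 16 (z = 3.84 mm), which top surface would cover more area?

Layer 4 (z = 0.96): the cylinder: section is a regular 16-gon, circumradius r=10 (area = (16/2)·10.000²·sin(360°/16) = 306.15 mm²); the cylinder at (-2.5, 15.5) is not intersected at this z (z outside [3.5, 16]); Subtracting the remaining from the first: none of the subtracted shapes is present at this height, so the r=10 cylinder is unchanged — area = 306.15 mm². So its area = 306.15 mm². Layer 16 (z = 3.84): the r=10 cylinder contributes a regular 16-gon of circumradius 10 (area = (16/2)·10.000²·sin(360°/16) = 306.15 mm²); the r=9 cylinder at (-2.5, 15.5) gives a regular 16-gon of circumradius 9 (constant along its height) (area = (16/2)·9.000²·sin(360°/16) = 247.98 mm²); Subtracting the remaining from the first: starting from the r=10 cylinder (306.15 mm²), the r=9 cylinder at (-2.5, 15.5) partially overlaps it — only the 21.22 mm² overlap (of its 247.98 mm²) is removed, clipping the outline — area = 284.92 mm². So its area = 284.92 mm². Layer 4 is larger (306.15 vs 284.92 mm²).

layer 4 (z = 0.96 mm)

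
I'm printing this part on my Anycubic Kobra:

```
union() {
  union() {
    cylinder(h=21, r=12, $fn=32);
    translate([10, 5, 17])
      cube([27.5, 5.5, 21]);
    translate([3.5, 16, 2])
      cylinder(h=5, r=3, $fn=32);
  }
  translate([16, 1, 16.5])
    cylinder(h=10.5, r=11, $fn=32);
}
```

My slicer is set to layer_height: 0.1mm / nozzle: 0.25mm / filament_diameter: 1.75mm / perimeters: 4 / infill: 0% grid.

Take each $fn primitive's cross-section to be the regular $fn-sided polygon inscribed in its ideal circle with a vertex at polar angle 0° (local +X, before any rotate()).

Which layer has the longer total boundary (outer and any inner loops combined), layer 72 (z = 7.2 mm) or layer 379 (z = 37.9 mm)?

layer 72 (z = 7.2 mm)

Layer 72 (z = 7.2): the r=12 cylinder contributes a regular 32-gon of circumradius 12 (perimeter = 2·32·12.000·sin(180°/32) = 75.28 mm); the cube at (10, 5) is absent (z outside [17, 38]); the cylinder at (3.5, 16) is absent (z outside [2, 7]); Combining (union): only the r=12 cylinder is present, so the union is just that shape — boundary = 75.28 mm; the cylinder at (16, 1) is absent (z outside [16.5, 27]); Taking the union: only the result so far is present, so the union is just that shape — boundary = 75.28 mm. So its perimeter = 75.28 mm. Layer 379 (z = 37.9): the cylinder does not reach this height (z outside [0, 21]); the cube at (10, 5) is present — its section is the full 27.5×5.5 rectangle (perimeter 66.00 mm); the cylinder at (3.5, 16) is not intersected at this z (z outside [2, 7]); Taking the union: only the 27.5×5.5 cube at (10, 5) is present, so the union is just that shape — boundary = 66.00 mm; the cylinder at (16, 1) does not reach this height (z outside [16.5, 27]); Combining (union): only the result so far is present, so the union is just that shape — boundary = 66.00 mm. So its perimeter = 66.00 mm. Layer 72 is larger (75.28 vs 66.00 mm).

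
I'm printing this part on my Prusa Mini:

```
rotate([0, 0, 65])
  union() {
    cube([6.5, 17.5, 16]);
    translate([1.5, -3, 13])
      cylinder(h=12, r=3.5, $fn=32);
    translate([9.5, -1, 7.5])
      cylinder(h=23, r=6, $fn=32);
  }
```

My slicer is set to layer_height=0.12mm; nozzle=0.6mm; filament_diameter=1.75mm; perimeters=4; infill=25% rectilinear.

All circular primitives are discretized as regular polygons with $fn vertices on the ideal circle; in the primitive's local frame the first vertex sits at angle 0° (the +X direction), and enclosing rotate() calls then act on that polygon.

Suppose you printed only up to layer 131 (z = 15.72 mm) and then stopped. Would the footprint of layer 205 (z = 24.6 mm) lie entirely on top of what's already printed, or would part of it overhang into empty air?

entirely on top

Compare the two slices. At z = 15.72: the 6.5×17.5 cube contributes its full rectangle (area 113.75 mm²); the r=3.5 cylinder at (1.5, -3) contributes a regular 32-gon of circumradius 3.5 (area = (32/2)·3.500²·sin(360°/32) = 38.24 mm²); the cylinder at (9.5, -1): section is a regular 32-gon, circumradius r=6 (area = (32/2)·6.000²·sin(360°/32) = 112.37 mm²); Merging all regions: the regions partially overlap — summed areas 264.36 mm² minus the doubly-counted overlap 12.83 mm² gives 251.53 mm² — area = 251.53 mm²; (rotated 65° about Z; rotation is an isometry so areas/perimeters/island counts are preserved). At z = 24.6: the cube does not reach this height (z outside [0, 16]); the r=3.5 cylinder at (1.5, -3) gives a regular 32-gon of circumradius 3.5 (constant along its height) (area = (32/2)·3.500²·sin(360°/32) = 38.24 mm²); the cylinder at (9.5, -1): section is a regular 32-gon, circumradius r=6 (area = (32/2)·6.000²·sin(360°/32) = 112.37 mm²); Taking the union: the regions partially overlap — summed areas 150.61 mm² minus the doubly-counted overlap 3.69 mm² gives 146.92 mm² — area = 146.92 mm²; (rotated 65° about Z; rotation is an isometry so areas/perimeters/island counts are preserved). Checking containment: the cross-section at z = 24.6 is a subset of the cross-section at z = 15.72.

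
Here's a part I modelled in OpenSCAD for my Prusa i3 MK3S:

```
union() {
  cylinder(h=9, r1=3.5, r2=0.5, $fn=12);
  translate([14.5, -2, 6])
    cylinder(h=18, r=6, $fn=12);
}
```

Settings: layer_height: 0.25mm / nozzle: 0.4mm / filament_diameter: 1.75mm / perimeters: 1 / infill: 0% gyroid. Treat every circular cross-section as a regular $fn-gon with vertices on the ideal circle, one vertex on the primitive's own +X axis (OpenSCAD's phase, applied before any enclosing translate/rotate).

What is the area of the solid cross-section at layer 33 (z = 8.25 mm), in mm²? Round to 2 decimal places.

At z = 8.25 mm: the cone (r1=3.5→r2=0.5) has section circumradius 0.750 here — a regular 12-gon (area = (12/2)·0.750²·sin(360°/12) = 1.69 mm²); the cylinder at (14.5, -2): section is a regular 12-gon, circumradius r=6 (area = (12/2)·6.000²·sin(360°/12) = 108.00 mm²); Combining (union): the 2 present regions are separate (no shared area or edge), so areas and boundary lengths simply add and each stays a separate island — area = 109.69 mm². Overall, the cross-section has 2 separate islands. Net area = 109.69 mm².

109.69 mm²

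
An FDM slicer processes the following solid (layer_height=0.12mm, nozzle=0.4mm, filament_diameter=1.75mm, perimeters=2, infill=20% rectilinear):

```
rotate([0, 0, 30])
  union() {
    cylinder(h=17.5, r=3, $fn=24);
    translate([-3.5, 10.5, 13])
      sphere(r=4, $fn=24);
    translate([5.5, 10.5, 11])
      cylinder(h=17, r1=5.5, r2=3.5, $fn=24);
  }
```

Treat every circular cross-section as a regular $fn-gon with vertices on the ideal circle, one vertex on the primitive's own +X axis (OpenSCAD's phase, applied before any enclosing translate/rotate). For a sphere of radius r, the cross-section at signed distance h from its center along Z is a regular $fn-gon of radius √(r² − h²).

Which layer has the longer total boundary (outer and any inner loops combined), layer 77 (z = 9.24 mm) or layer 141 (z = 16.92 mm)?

layer 141 (z = 16.92 mm)

Layer 77 (z = 9.24): the cylinder: section is a regular 24-gon, circumradius r=3 (perimeter = 2·24·3.000·sin(180°/24) = 18.80 mm); the r=4 sphere at (-3.5, 10.5) slices to a regular 24-gon of circumradius 1.365 (√(r²−h²) with h=3.76 from center) (perimeter = 2·24·1.365·sin(180°/24) = 8.55 mm); the cone at (5.5, 10.5) is absent (z outside [11, 28]); Merging all regions: the 2 present regions are separate (no shared area or edge), so areas and boundary lengths simply add and each stays a separate island — boundary = 27.35 mm; (whole slice rotated 30° about Z — lengths, areas and connectivity unchanged). So its perimeter = 27.35 mm. Layer 141 (z = 16.92): the cylinder: section is a regular 24-gon, circumradius r=3 (perimeter = 2·24·3.000·sin(180°/24) = 18.80 mm); the r=4 sphere at (-3.5, 10.5) slices to a regular 24-gon of circumradius 0.796 (√(r²−h²) with h=3.92 from center) (perimeter = 2·24·0.796·sin(180°/24) = 4.99 mm); the cone at (5.5, 10.5): at t=0.348 of its height the radius interpolates to r₁+(r₂−r₁)t = 4.804, giving a regular 24-gon of that circumradius (perimeter = 2·24·4.804·sin(180°/24) = 30.10 mm); Merging all regions: the 3 present regions are separate (no shared area or edge), so areas and boundary lengths simply add and each stays a separate island — boundary = 53.88 mm; (rotated 30° about Z; rotation is an isometry so areas/perimeters/island counts are preserved). So its perimeter = 53.88 mm. Layer 141 is larger (53.88 vs 27.35 mm).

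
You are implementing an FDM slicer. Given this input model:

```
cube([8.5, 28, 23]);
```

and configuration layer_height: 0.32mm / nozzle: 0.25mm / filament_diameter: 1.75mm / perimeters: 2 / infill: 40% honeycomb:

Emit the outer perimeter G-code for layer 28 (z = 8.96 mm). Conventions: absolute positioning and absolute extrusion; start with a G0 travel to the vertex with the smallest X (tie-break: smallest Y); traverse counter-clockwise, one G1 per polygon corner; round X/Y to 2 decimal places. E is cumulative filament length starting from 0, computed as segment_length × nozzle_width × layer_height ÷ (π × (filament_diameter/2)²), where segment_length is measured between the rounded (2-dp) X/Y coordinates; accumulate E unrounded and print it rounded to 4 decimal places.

G0 X0.00 Y0.00 Z8.96
G1 X8.50 Y0.00 E0.2827
G1 X8.50 Y28.00 E1.2140
G1 X0.00 Y28.00 E1.4967
G1 X0.00 Y0.00 E2.4280

At z = 8.96 mm: the 8.5×28 cube contributes its full rectangle. The outline is a single polygon with 4 vertices. Extrusion per mm of travel: 0.25 × 0.32 / (π × 0.875²) = 0.033260. Accumulating E over each segment gives final E = 2.4280.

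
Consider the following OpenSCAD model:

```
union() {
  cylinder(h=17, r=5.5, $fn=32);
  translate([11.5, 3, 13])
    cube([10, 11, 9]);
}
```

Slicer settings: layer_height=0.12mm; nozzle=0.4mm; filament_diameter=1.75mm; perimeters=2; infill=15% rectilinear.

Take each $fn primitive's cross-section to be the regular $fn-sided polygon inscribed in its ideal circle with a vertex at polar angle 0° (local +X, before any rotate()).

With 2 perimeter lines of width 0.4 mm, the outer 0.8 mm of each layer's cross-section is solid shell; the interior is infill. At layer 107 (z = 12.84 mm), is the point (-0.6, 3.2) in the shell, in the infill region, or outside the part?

infill

At z = 12.84 mm: the r=5.5 cylinder gives a regular 32-gon of circumradius 5.5 (constant along its height); the cube at (11.5, 3) is absent (z outside [13, 22]); Taking the union: only the r=5.5 cylinder is present, so the union is just that shape — 1 connected region. Overall, the cross-section is a single solid region. The nearest boundary edge runs (0.00, 5.50)→(-1.07, 5.39); distance from the point to it = 2.23 mm. The point is inside the cross-section and 2.23 mm from the nearest boundary — more than the 0.8 mm shell width (2 × 0.4), so it's in the infill interior.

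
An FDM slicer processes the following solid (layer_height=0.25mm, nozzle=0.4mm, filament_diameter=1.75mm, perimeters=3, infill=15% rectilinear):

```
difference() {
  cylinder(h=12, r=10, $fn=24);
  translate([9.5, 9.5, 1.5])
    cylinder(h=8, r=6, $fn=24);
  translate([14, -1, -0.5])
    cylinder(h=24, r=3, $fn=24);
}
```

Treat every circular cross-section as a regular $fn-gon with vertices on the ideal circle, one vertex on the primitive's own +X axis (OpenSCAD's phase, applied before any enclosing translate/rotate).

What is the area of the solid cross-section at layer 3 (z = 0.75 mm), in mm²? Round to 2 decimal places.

At z = 0.75 mm: the r=10 cylinder gives a regular 24-gon of circumradius 10 (constant along its height) (area = (24/2)·10.000²·sin(360°/24) = 310.58 mm²); the cylinder at (9.5, 9.5) is absent (z outside [1.5, 9.5]); the cylinder at (14, -1): section is a regular 24-gon, circumradius r=3 (area = (24/2)·3.000²·sin(360°/24) = 27.95 mm²); After the difference (first − rest): starting from the r=10 cylinder (310.58 mm²), the r=3 cylinder at (14, -1) misses the remaining region (no effect) — area = 310.58 mm². Overall, the cross-section is a single solid region. Net area = 310.58 mm².

310.58 mm²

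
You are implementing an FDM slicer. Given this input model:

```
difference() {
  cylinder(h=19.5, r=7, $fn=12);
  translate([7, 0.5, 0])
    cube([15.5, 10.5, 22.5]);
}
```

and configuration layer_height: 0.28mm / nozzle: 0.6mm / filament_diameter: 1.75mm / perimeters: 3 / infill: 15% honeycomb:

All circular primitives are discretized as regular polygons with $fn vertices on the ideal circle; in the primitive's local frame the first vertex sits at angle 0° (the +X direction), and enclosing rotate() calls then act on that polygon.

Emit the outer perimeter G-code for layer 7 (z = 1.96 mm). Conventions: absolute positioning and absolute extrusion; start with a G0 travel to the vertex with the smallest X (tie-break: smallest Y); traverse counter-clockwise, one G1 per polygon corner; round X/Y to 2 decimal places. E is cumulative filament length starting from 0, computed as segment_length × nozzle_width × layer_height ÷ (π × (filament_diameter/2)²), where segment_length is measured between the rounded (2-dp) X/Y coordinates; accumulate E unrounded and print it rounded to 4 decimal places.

G0 X-7.00 Y0.00 Z1.96
G1 X-6.06 Y-3.50 E0.2531
G1 X-3.50 Y-6.06 E0.5060
G1 X0.00 Y-7.00 E0.7591
G1 X3.50 Y-6.06 E1.0122
G1 X6.06 Y-3.50 E1.2651
G1 X7.00 Y0.00 E1.5182
G1 X6.06 Y3.50 E1.7714
G1 X3.50 Y6.06 E2.0242
G1 X0.00 Y7.00 E2.2774
G1 X-3.50 Y6.06 E2.5305
G1 X-6.06 Y3.50 E2.7834
G1 X-7.00 Y0.00 E3.0365

At z = 1.96 mm: the r=7 cylinder contributes a regular 12-gon of circumradius 7; the 15.5×10.5 cube at (7, 0.5) contributes its full rectangle; Subtracting the remaining from the first: starting from the r=7 cylinder, the 15.5×10.5 cube at (7, 0.5) misses the remaining region (no effect) — 1 connected region. The outline is a single polygon with 12 vertices. Extrusion per mm of travel: 0.6 × 0.28 / (π × 0.875²) = 0.069846. Accumulating E over each segment gives final E = 3.0365.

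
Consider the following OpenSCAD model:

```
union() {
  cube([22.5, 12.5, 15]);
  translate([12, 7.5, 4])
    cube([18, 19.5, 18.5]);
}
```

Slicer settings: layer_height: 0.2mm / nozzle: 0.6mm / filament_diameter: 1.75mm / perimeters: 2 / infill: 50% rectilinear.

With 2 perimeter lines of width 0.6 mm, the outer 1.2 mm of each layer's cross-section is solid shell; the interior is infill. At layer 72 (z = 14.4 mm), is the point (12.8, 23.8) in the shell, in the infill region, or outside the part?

At z = 14.4 mm: the 22.5×12.5 cube contributes its full rectangle; the cube at (12, 7.5) (footprint 18×19.5) is included at this height; Taking the union: the regions partially overlap (shared area 52.50 mm²), so overlapping operands fuse into one piece — 1 connected region. Overall, the cross-section is a single solid region. The nearest boundary edge runs (12.00, 12.50)→(12.00, 27.00); distance from the point to it = 0.80 mm. The point is inside the cross-section, 0.80 mm from the nearest boundary — within the 1.2 mm shell band (2 × 0.6).

shell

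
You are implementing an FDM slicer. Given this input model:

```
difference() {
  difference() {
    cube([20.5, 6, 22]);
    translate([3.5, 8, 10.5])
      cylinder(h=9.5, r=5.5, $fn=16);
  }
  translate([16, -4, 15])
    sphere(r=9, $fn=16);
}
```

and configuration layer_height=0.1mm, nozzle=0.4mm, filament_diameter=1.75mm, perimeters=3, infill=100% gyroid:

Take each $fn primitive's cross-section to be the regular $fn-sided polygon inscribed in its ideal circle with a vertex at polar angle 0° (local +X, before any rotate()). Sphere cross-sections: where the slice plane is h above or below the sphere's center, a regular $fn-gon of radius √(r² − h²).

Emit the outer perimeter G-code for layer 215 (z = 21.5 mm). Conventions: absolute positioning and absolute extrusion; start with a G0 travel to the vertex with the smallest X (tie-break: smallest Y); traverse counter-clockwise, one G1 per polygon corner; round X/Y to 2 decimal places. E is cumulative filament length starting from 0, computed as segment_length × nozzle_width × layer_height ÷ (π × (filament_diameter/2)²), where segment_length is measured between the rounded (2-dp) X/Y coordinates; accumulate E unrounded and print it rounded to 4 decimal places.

At z = 21.5 mm: the cube (footprint 20.5×6) is included at this height; the cylinder at (3.5, 8) does not reach this height (z outside [10.5, 20]); After the difference (first − rest): none of the subtracted shapes is present at this height, so the 20.5×6 cube is unchanged — 1 connected region; the r=9 sphere at (16, -4) contributes a regular 16-gon of circumradius √(9²−6.5²) = 6.225; Subtracting the remaining from the first: starting from that combined region, the r=9 sphere at (16, -4) partially overlaps it — only the 13.91 mm² overlap (of its 118.63 mm²) is removed, clipping the outline — 1 connected region. The outline is a single polygon with 10 vertices. Extrusion per mm of travel: 0.4 × 0.1 / (π × 0.875²) = 0.016630. Accumulating E over each segment gives final E = 0.8973.

G0 X0.00 Y0.00 Z21.50
G1 X11.33 Y0.00 E0.1884
G1 X11.60 Y0.40 E0.1964
G1 X13.62 Y1.75 E0.2368
G1 X16.00 Y2.22 E0.2772
G1 X18.38 Y1.75 E0.3175
G1 X20.40 Y0.40 E0.3579
G1 X20.50 Y0.25 E0.3609
G1 X20.50 Y6.00 E0.4566
G1 X0.00 Y6.00 E0.7975
G1 X0.00 Y0.00 E0.8973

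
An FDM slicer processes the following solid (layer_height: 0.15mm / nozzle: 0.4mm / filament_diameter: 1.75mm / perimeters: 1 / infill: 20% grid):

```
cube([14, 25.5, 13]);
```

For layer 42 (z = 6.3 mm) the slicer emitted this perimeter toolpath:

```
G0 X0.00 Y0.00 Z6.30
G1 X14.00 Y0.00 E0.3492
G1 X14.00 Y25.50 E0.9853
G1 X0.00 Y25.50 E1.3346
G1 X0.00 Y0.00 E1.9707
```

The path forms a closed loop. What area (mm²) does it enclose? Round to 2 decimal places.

Apply the shoelace formula to the sequence of (X, Y) vertices; enclosed area = 357.00 mm².

357.00 mm²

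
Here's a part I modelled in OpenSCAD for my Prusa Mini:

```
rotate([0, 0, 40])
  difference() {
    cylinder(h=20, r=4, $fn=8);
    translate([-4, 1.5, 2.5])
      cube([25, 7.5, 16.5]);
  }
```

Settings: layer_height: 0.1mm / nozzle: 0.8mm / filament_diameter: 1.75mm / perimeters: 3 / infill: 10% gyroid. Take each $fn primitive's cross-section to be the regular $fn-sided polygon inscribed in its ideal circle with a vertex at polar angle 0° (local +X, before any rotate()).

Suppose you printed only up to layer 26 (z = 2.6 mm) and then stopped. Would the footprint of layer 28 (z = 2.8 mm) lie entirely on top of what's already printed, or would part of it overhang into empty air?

entirely on top

Compare the two slices. At z = 2.6: the cylinder: section is a regular 8-gon, circumradius r=4 (area = (8/2)·4.000²·sin(360°/8) = 45.25 mm²); the cube at (-4, 1.5) (footprint 25×7.5) is included at this height (area 187.50 mm²); Taking the first minus the rest: starting from the r=4 cylinder (45.25 mm²), the 25×7.5 cube at (-4, 1.5) partially overlaps it — only the 11.56 mm² overlap (of its 187.50 mm²) is removed, clipping the outline — area = 33.70 mm²; (whole slice rotated 40° about Z — lengths, areas and connectivity unchanged). At z = 2.8: the r=4 cylinder contributes a regular 8-gon of circumradius 4 (area = (8/2)·4.000²·sin(360°/8) = 45.25 mm²); the 25×7.5 cube at (-4, 1.5) contributes its full rectangle (area 187.50 mm²); After the difference (first − rest): starting from the r=4 cylinder (45.25 mm²), the 25×7.5 cube at (-4, 1.5) partially overlaps it — only the 11.56 mm² overlap (of its 187.50 mm²) is removed, clipping the outline — area = 33.70 mm²; (whole slice rotated 40° about Z — lengths, areas and connectivity unchanged). Checking containment: the cross-section at z = 2.8 is a subset of the cross-section at z = 2.6.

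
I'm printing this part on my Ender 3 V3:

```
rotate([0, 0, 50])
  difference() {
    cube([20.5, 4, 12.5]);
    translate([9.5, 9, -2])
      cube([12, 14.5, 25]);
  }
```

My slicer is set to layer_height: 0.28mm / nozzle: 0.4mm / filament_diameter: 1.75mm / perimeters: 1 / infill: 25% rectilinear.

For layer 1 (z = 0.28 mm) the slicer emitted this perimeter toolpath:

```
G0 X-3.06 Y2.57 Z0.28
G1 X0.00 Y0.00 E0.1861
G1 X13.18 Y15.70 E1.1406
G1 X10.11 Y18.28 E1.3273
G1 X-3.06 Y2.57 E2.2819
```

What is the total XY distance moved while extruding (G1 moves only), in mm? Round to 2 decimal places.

Sum the Euclidean lengths of each G1 segment: total = 49.01 mm.

49.01 mm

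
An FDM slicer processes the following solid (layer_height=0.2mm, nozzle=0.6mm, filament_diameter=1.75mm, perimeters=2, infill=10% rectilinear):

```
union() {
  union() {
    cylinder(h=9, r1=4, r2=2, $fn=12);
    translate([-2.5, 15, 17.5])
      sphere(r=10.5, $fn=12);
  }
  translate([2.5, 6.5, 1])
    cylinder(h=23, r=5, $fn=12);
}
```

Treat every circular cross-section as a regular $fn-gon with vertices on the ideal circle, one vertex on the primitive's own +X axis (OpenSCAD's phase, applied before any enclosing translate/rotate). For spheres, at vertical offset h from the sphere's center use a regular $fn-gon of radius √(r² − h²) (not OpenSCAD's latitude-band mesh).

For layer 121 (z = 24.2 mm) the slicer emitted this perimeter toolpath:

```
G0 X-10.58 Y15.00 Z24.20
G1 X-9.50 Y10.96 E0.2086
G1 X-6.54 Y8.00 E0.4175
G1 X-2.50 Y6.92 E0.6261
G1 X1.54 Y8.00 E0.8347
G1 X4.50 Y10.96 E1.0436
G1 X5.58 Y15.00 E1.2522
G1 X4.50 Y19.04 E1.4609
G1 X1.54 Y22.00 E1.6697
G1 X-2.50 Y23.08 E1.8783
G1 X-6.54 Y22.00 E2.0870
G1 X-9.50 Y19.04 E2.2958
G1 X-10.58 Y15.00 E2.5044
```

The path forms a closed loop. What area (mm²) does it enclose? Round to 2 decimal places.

195.93 mm²

Apply the shoelace formula to the sequence of (X, Y) vertices; enclosed area = 195.93 mm².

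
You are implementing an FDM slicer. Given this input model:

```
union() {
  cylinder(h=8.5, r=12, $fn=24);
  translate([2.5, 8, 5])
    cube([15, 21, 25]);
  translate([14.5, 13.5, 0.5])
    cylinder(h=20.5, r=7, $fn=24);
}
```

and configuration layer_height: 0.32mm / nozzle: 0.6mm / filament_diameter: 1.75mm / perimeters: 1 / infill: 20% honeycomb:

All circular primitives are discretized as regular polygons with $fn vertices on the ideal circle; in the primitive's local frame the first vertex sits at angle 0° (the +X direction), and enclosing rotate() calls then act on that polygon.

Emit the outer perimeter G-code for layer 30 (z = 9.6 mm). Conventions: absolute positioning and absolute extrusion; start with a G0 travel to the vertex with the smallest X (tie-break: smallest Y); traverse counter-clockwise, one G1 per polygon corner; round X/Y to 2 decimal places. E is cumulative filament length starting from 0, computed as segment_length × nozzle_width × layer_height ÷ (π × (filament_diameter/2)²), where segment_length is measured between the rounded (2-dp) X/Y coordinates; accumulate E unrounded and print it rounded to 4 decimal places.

At z = 9.6 mm: the cylinder is not intersected at this z (z outside [0, 8.5]); the cube at (2.5, 8) is present — its section is the full 15×21 rectangle; the cylinder at (14.5, 13.5): section is a regular 24-gon, circumradius r=7; Combining (union): the regions partially overlap (shared area 108.55 mm²), so overlapping operands fuse into one piece — 1 connected region. The outline is a single polygon with 18 vertices. Extrusion per mm of travel: 0.6 × 0.32 / (π × 0.875²) = 0.079824. Accumulating E over each segment gives final E = 6.0975.

G0 X2.50 Y8.00 Z9.60
G1 X10.27 Y8.00 E0.6202
G1 X11.00 Y7.44 E0.6937
G1 X12.69 Y6.74 E0.8397
G1 X14.50 Y6.50 E0.9854
G1 X16.31 Y6.74 E1.1312
G1 X18.00 Y7.44 E1.2772
G1 X19.45 Y8.55 E1.4230
G1 X20.56 Y10.00 E1.5687
G1 X21.26 Y11.69 E1.7148
G1 X21.50 Y13.50 E1.8605
G1 X21.26 Y15.31 E2.0062
G1 X20.56 Y17.00 E2.1523
G1 X19.45 Y18.45 E2.2980
G1 X18.00 Y19.56 E2.4438
G1 X17.50 Y19.77 E2.4871
G1 X17.50 Y29.00 E3.2239
G1 X2.50 Y29.00 E4.4212
G1 X2.50 Y8.00 E6.0975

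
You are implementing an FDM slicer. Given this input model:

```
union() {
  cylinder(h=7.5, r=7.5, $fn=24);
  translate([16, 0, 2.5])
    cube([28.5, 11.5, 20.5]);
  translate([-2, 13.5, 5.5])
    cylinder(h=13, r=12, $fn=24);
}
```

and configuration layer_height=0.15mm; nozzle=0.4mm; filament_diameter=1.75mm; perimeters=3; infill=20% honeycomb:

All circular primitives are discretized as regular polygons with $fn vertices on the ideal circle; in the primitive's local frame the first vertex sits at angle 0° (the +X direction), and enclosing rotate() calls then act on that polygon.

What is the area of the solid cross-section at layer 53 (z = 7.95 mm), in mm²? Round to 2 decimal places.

At z = 7.95 mm: the cylinder is absent (z outside [0, 7.5]); the cube at (16, 0) (footprint 28.5×11.5) is included at this height (area 327.75 mm²); the cylinder at (-2, 13.5): section is a regular 24-gon, circumradius r=12 (area = (24/2)·12.000²·sin(360°/24) = 447.24 mm²); Combining (union): the 2 present regions are separate (no shared area or edge), so areas and boundary lengths simply add and each stays a separate island — area = 774.99 mm². Overall, the cross-section has 2 separate islands. Net area = 774.99 mm².

774.99 mm²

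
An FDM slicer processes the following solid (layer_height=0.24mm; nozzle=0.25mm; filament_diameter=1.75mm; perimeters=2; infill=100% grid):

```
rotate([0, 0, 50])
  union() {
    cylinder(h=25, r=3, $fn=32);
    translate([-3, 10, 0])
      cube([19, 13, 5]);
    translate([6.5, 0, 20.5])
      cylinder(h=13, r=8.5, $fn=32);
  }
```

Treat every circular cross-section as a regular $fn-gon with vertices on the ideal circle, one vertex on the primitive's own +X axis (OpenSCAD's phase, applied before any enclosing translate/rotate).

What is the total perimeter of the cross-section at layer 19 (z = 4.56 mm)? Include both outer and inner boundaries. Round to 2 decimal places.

At z = 4.56 mm: the cylinder: section is a regular 32-gon, circumradius r=3 (perimeter = 2·32·3.000·sin(180°/32) = 18.82 mm); the cube at (-3, 10) is present — its section is the full 19×13 rectangle (perimeter 64.00 mm); the cylinder at (6.5, 0) is not intersected at this z (z outside [20.5, 33.5]); Merging all regions: the 2 present regions are separate (no shared area or edge), so areas and boundary lengths simply add and each stays a separate island — boundary = 82.82 mm; (rotated 50° about Z; rotation is an isometry so areas/perimeters/island counts are preserved). Overall, the cross-section has 2 separate islands. Total boundary length (outer) = 82.82 mm.

82.82 mm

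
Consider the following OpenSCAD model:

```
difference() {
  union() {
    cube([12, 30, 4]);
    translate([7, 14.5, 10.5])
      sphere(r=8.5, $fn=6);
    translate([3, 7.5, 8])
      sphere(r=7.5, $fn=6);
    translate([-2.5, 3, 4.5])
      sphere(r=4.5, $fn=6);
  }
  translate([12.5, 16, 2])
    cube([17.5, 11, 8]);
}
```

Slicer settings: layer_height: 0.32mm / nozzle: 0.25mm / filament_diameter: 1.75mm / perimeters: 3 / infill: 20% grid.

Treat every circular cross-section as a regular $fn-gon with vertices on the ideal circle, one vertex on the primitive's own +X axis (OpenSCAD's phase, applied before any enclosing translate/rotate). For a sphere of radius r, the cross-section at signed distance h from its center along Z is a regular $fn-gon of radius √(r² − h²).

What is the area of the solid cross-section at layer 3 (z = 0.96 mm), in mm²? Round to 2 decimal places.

At z = 0.96 mm: the 12×30 cube contributes its full rectangle (area 360.00 mm²); the sphere at (7, 14.5) does not reach this height (|z−center|=9.540 > r=8.5); the r=7.5 sphere at (3, 7.5) slices to a regular 6-gon of circumradius 2.586 (√(r²−h²) with h=7.04 from center) (area = (6/2)·2.586²·sin(360°/6) = 17.38 mm²); the r=4.5 sphere at (-2.5, 3) slices to a regular 6-gon of circumradius 2.778 (√(r²−h²) with h=3.54 from center) (area = (6/2)·2.778²·sin(360°/6) = 20.05 mm²); Combining (union): the regions partially overlap — summed areas 397.43 mm² minus the doubly-counted overlap 17.51 mm² gives 379.92 mm² — area = 379.92 mm²; the cube at (12.5, 16) does not reach this height (z outside [2, 10]); Taking the first minus the rest: none of the subtracted shapes is present at this height, so the result so far is unchanged — area = 379.92 mm². Overall, the cross-section is a single solid region. Net area = 379.92 mm².

379.92 mm²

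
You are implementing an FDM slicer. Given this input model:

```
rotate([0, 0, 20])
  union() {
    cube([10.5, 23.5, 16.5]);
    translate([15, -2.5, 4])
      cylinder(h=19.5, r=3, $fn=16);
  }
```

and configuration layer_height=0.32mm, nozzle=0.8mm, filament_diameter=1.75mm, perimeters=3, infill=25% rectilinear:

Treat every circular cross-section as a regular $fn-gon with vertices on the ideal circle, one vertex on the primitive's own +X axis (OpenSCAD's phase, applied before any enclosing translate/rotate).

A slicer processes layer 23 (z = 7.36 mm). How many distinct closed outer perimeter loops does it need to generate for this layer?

2

At z = 7.36 mm: the cube is present — its section is the full 10.5×23.5 rectangle; the r=3 cylinder at (15, -2.5) gives a regular 16-gon of circumradius 3 (constant along its height); Taking the union: the 2 present regions are separate (no shared area or edge), so areas and boundary lengths simply add and each stays a separate island — 2 connected regions; (rotated 20° about Z; rotation is an isometry so areas/perimeters/island counts are preserved). The result has 2 disconnected regions.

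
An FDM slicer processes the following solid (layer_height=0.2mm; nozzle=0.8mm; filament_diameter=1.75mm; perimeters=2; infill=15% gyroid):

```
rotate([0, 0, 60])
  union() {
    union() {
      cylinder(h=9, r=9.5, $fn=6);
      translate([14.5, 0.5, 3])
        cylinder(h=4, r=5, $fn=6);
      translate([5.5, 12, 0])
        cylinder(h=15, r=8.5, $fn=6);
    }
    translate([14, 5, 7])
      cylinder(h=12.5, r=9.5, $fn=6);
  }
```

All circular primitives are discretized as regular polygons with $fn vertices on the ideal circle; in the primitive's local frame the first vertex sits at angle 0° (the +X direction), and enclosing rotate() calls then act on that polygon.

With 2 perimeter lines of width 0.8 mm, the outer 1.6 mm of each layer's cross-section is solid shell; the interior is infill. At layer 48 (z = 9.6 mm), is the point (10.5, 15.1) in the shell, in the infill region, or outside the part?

At z = 9.6 mm: the cylinder is not intersected at this z (z outside [0, 9]); the cylinder at (14.5, 0.5) is absent (z outside [3, 7]); the r=8.5 cylinder at (5.5, 12) contributes a regular 6-gon of circumradius 8.5; Taking the union: only the r=8.5 cylinder at (5.5, 12) is present, so the union is just that shape — 1 connected region; the cylinder at (14, 5): section is a regular 6-gon, circumradius r=9.5; Combining (union): the regions partially overlap (shared area 45.94 mm²), so overlapping operands fuse into one piece — 1 connected region; (rotated 60° about Z; rotation is an isometry so areas/perimeters/island counts are preserved). Overall, the cross-section is a single solid region. Undo the 60° rotation: the query point maps to (18.327, -1.543) in the un-rotated model frame. The nearest boundary edge runs (23.50, 5.00)→(18.75, -3.23); distance from the point to it = 1.21 mm. The point is inside the cross-section, 1.21 mm from the nearest boundary — within the 1.6 mm shell band (2 × 0.8).

shell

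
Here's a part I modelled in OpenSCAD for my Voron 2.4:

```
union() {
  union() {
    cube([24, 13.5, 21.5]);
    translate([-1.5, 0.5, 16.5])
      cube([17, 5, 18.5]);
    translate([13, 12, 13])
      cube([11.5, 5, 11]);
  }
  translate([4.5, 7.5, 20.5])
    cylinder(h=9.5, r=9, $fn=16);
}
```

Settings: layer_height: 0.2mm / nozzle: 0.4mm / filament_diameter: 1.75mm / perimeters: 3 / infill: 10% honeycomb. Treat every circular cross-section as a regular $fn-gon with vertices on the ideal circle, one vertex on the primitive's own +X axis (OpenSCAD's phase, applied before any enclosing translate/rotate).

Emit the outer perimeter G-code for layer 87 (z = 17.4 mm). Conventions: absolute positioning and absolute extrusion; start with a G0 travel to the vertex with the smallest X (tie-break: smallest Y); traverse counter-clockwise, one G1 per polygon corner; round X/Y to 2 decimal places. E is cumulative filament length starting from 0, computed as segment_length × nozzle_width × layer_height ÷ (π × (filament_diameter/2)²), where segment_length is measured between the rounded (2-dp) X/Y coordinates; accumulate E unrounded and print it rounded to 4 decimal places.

At z = 17.4 mm: the cube is present — its section is the full 24×13.5 rectangle; the 17×5 cube at (-1.5, 0.5) contributes its full rectangle; the cube at (13, 12) (footprint 11.5×5) is included at this height; Combining (union): the regions partially overlap (shared area 94.00 mm²), so overlapping operands fuse into one piece — 1 connected region; the cylinder at (4.5, 7.5) is absent (z outside [20.5, 30]); Combining (union): only the result so far is present, so the union is just that shape — 1 connected region. The outline is a single polygon with 12 vertices. Extrusion per mm of travel: 0.4 × 0.2 / (π × 0.875²) = 0.033260. Accumulating E over each segment gives final E = 2.8604.

G0 X-1.50 Y0.50 Z17.40
G1 X0.00 Y0.50 E0.0499
G1 X0.00 Y0.00 E0.0665
G1 X24.00 Y0.00 E0.8648
G1 X24.00 Y12.00 E1.2639
G1 X24.50 Y12.00 E1.2805
G1 X24.50 Y17.00 E1.4468
G1 X13.00 Y17.00 E1.8293
G1 X13.00 Y13.50 E1.9457
G1 X0.00 Y13.50 E2.3781
G1 X0.00 Y5.50 E2.6442
G1 X-1.50 Y5.50 E2.6941
G1 X-1.50 Y0.50 E2.8604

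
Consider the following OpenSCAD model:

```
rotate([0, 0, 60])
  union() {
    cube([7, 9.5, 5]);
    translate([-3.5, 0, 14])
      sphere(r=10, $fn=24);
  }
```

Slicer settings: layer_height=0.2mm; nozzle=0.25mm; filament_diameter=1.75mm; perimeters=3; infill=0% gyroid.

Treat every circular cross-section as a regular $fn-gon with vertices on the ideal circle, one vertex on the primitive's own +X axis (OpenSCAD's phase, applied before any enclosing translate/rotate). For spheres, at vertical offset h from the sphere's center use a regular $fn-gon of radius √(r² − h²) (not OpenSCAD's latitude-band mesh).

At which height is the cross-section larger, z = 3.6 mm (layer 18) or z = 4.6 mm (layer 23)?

layer 23 (z = 4.6 mm)

Layer 18 (z = 3.6): the cube is present — its section is the full 7×9.5 rectangle (area 66.50 mm²); the sphere at (-3.5, 0) is not intersected at this z (|z−center|=10.400 > r=10); Combining (union): only the 7×9.5 cube is present, so the union is just that shape — area = 66.50 mm²; (whole slice rotated 60° about Z — lengths, areas and connectivity unchanged). So its area = 66.50 mm². Layer 23 (z = 4.6): the cube is present — its section is the full 7×9.5 rectangle (area 66.50 mm²); the r=10 sphere at (-3.5, 0) contributes a regular 24-gon of circumradius √(10²−9.4²) = 3.412 (area = (24/2)·3.412²·sin(360°/24) = 36.15 mm²); Merging all regions: the 2 present regions are separate (no shared area or edge), so areas and boundary lengths simply add and each stays a separate island — area = 102.65 mm²; (rotated 60° about Z; rotation is an isometry so areas/perimeters/island counts are preserved). So its area = 102.65 mm². Layer 23 is larger (102.65 vs 66.50 mm²).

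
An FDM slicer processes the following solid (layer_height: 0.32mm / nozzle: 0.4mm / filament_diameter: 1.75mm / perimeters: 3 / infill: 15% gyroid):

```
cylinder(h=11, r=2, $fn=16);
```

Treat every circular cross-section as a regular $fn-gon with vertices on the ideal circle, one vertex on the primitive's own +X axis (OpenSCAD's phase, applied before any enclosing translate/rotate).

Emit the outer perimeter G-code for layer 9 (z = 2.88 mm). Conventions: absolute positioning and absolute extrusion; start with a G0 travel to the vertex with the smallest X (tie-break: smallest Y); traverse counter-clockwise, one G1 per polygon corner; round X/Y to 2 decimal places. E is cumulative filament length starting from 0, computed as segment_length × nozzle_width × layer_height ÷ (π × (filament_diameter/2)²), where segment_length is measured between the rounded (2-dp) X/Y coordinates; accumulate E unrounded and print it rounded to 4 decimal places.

At z = 2.88 mm: the r=2 cylinder contributes a regular 16-gon of circumradius 2. The outline is a single polygon with 16 vertices. Extrusion per mm of travel: 0.4 × 0.32 / (π × 0.875²) = 0.053216. Accumulating E over each segment gives final E = 0.6646.

G0 X-2.00 Y0.00 Z2.88
G1 X-1.85 Y-0.77 E0.0417
G1 X-1.41 Y-1.41 E0.0831
G1 X-0.77 Y-1.85 E0.1244
G1 X0.00 Y-2.00 E0.1662
G1 X0.77 Y-1.85 E0.2079
G1 X1.41 Y-1.41 E0.2492
G1 X1.85 Y-0.77 E0.2906
G1 X2.00 Y0.00 E0.3323
G1 X1.85 Y0.77 E0.3741
G1 X1.41 Y1.41 E0.4154
G1 X0.77 Y1.85 E0.4567
G1 X0.00 Y2.00 E0.4985
G1 X-0.77 Y1.85 E0.5402
G1 X-1.41 Y1.41 E0.5815
G1 X-1.85 Y0.77 E0.6229
G1 X-2.00 Y0.00 E0.6646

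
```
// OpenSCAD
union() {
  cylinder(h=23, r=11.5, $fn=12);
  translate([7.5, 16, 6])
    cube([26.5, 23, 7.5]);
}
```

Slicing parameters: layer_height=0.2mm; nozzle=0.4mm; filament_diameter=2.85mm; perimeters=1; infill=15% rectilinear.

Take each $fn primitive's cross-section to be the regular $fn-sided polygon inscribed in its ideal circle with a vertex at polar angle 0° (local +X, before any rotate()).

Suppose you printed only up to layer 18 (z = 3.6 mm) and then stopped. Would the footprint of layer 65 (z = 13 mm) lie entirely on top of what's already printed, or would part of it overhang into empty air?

part overhangs

Compare the two slices. At z = 3.6: the r=11.5 cylinder gives a regular 12-gon of circumradius 11.5 (constant along its height) (area = (12/2)·11.500²·sin(360°/12) = 396.75 mm²); the cube at (7.5, 16) does not reach this height (z outside [6, 13.5]); Taking the union: only the r=11.5 cylinder is present, so the union is just that shape — area = 396.75 mm². At z = 13: the r=11.5 cylinder contributes a regular 12-gon of circumradius 11.5 (area = (12/2)·11.500²·sin(360°/12) = 396.75 mm²); the 26.5×23 cube at (7.5, 16) contributes its full rectangle (area 609.50 mm²); Combining (union): the 2 present regions are separate (no shared area or edge), so areas and boundary lengths simply add and each stays a separate island — area = 1006.25 mm². Checking containment: at z = 13 the cross-section extends beyond the z = 3.6 cross-section by about 609.50 mm².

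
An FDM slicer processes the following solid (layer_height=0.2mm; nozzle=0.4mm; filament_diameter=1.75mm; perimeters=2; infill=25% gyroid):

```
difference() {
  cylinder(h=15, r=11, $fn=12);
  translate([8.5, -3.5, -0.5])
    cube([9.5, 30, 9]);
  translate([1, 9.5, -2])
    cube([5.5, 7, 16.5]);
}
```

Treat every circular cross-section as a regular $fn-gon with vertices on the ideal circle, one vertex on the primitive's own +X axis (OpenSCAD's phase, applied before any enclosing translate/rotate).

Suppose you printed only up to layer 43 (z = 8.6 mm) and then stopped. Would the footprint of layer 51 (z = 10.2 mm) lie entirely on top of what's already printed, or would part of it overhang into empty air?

Compare the two slices. At z = 8.6: the r=11 cylinder contributes a regular 12-gon of circumradius 11 (area = (12/2)·11.000²·sin(360°/12) = 363.00 mm²); the cube at (8.5, -3.5) does not reach this height (z outside [-0.5, 8.5]); the cube at (1, 9.5) (footprint 5.5×7) is included at this height (area 38.50 mm²); Subtracting the remaining from the first: starting from the r=11 cylinder (363.00 mm²), the 5.5×7 cube at (1, 9.5) partially overlaps it — only the 2.83 mm² overlap (of its 38.50 mm²) is removed, clipping the outline — area = 360.17 mm². At z = 10.2: the cylinder: section is a regular 12-gon, circumradius r=11 (area = (12/2)·11.000²·sin(360°/12) = 363.00 mm²); the cube at (8.5, -3.5) is absent (z outside [-0.5, 8.5]); the cube at (1, 9.5) is present — its section is the full 5.5×7 rectangle (area 38.50 mm²); After the difference (first − rest): starting from the r=11 cylinder (363.00 mm²), the 5.5×7 cube at (1, 9.5) partially overlaps it — only the 2.83 mm² overlap (of its 38.50 mm²) is removed, clipping the outline — area = 360.17 mm². Checking containment: the cross-section at z = 10.2 is a subset of the cross-section at z = 8.6.

entirely on top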